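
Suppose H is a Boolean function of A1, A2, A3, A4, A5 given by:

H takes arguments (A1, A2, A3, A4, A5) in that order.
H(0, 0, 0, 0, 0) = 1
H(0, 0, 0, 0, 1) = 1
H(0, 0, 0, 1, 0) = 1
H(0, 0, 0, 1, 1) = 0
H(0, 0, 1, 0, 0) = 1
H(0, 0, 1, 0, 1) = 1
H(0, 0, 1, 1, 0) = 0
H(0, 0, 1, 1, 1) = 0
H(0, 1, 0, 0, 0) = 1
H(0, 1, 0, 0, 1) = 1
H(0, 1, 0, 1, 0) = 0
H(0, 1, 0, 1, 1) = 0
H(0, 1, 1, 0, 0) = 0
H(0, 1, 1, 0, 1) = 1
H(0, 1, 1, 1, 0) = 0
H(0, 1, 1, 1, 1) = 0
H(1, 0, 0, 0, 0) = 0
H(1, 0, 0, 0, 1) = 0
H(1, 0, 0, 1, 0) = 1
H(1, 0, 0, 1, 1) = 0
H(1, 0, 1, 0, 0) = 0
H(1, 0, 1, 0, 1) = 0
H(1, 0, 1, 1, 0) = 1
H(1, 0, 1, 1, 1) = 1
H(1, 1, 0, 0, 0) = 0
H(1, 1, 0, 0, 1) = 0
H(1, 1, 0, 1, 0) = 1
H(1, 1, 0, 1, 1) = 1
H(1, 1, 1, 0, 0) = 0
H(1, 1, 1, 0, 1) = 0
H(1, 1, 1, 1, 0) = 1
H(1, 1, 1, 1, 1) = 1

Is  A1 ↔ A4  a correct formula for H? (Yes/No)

Evaluate A1 ↔ A4 on each row and compare to H:
  A1=0, A2=0, A3=0, A4=0, A5=0: formula gives 1, H = 1 ✓
  A1=0, A2=0, A3=0, A4=0, A5=1: formula gives 1, H = 1 ✓
  A1=0, A2=0, A3=0, A4=1, A5=0: formula gives 0, but H = 1 ✗
A single disagreement suffices: at (0,0,0,1,0) they differ, so the formula does not compute H.

No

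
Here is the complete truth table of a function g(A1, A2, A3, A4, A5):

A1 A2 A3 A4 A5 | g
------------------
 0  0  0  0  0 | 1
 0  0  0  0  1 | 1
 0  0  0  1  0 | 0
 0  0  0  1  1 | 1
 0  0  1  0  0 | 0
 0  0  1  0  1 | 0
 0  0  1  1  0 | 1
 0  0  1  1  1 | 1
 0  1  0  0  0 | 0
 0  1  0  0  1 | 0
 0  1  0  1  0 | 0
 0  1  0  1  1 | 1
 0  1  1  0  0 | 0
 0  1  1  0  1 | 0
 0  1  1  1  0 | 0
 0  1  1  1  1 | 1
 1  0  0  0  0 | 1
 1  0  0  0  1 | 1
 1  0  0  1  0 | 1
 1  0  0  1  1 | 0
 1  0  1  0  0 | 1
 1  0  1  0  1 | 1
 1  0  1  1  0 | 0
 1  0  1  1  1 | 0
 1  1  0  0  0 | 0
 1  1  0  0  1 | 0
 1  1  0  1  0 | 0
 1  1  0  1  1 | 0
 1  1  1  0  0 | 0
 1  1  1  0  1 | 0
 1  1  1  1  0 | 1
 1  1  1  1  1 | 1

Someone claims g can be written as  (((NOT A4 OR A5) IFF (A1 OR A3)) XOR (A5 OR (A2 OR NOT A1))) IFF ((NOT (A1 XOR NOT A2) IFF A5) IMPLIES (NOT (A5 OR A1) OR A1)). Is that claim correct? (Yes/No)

Evaluate (((NOT A4 OR A5) IFF (A1 OR A3)) XOR (A5 OR (A2 OR NOT A1))) IFF ((NOT (A1 XOR NOT A2) IFF A5) IMPLIES (NOT (A5 OR A1) OR A1)) on each row and compare to g:
  A1=0, A2=0, A3=0, A4=0, A5=0: formula gives 1, g = 1 ✓
  A1=0, A2=0, A3=0, A4=0, A5=1: formula gives 1, g = 1 ✓
  A1=0, A2=0, A3=0, A4=1, A5=0: formula gives 0, g = 0 ✓
  A1=0, A2=0, A3=0, A4=1, A5=1: formula gives 1, g = 1 ✓
  …
  A1=0, A2=0, A3=1, A4=1, A5=1: formula gives 0, but g = 1 ✗
A single disagreement suffices: at (0,0,1,1,1) they differ, so the formula does not compute g.

No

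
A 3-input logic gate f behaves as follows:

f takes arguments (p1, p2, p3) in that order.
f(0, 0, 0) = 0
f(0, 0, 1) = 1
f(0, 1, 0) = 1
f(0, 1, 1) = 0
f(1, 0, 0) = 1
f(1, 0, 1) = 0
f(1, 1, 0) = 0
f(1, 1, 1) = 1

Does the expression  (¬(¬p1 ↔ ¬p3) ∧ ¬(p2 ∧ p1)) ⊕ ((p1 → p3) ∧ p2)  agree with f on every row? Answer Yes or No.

Test each input against both f and the formula:
  p1=0, p2=0, p3=0: formula gives 0, f = 0 ✓
  p1=0, p2=0, p3=1: formula gives 1, f = 1 ✓
  p1=0, p2=1, p3=0: formula gives 1, f = 1 ✓
  p1=0, p2=1, p3=1: formula gives 0, f = 0 ✓
  p1=1, p2=0, p3=0: formula gives 1, f = 1 ✓
  …and likewise for the remaining 3 rows.
All 8 rows match — the expression computes f exactly.

Yes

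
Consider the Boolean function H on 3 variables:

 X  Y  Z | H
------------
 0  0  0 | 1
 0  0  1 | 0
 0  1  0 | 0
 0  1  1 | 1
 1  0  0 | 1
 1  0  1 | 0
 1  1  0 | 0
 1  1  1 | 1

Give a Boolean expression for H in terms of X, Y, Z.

H(X, Y, Z) = ((((not X and not Y) and not Z) or ((not X and Y) and Z)) or ((X and not Y) and not Z)) or ((X and Y) and Z)

Collect the rows where H=1 — (0,0,0), (0,1,1), (1,0,0), (1,1,1) — and write one minterm per row: ¬X·¬Y·¬Z, ¬X·Y·Z, X·¬Y·¬Z, X·Y·Z. Their union (logical OR) reproduces the table exactly.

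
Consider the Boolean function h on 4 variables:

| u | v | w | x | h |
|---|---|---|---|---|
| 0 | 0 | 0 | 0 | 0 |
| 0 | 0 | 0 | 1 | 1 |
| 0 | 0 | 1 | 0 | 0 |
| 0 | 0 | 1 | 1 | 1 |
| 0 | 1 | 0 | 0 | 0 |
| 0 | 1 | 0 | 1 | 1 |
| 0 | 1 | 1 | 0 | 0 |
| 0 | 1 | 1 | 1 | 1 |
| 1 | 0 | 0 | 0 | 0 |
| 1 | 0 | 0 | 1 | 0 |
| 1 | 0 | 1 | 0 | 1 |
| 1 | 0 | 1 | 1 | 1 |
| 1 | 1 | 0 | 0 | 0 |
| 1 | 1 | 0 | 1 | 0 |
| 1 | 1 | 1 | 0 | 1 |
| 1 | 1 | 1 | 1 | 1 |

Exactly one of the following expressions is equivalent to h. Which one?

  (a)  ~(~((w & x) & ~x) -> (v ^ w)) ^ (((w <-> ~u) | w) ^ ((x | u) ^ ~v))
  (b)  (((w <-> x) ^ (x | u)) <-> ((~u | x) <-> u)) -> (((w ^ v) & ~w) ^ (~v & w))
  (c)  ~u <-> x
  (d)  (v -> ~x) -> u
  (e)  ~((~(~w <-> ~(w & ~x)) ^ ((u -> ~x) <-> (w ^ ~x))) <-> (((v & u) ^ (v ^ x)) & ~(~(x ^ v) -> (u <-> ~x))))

a

(b) disagrees with h on (0,0,0,0) (formula → 1, table → 0); rule it out.
(c) disagrees with h on (1,0,0,0) (formula → 1, table → 0); rule it out.
(d) disagrees with h on (0,0,0,1) (formula → 0, table → 1); rule it out.
(e) disagrees with h on (0,0,0,0) (formula → 1, table → 0); rule it out.
That leaves (a). Evaluating it on every row reproduces the table of h exactly.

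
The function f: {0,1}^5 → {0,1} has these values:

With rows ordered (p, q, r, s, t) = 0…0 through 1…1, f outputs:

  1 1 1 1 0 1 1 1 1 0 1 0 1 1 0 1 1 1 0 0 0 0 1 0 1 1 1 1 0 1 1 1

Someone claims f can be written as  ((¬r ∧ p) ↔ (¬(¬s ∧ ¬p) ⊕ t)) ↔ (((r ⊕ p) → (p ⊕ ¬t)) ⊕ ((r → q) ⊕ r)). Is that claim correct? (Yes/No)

No

Check the formula against f row by row:
  p=0, q=0, r=0, s=0, t=0: formula gives 0, but f = 1 ✗
Since they disagree at (0,0,0,0,0), the expression is not a correct formula for f.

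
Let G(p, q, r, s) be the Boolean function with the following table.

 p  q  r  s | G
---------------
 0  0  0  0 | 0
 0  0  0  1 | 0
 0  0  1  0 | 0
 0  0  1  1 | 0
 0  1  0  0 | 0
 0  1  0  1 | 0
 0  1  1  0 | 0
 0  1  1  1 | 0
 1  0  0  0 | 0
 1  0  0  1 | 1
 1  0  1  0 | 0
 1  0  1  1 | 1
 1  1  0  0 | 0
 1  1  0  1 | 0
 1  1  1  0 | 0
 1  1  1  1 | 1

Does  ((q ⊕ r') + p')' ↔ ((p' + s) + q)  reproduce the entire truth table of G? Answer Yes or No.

Evaluate ((q ⊕ r') + p')' ↔ ((p' + s) + q) on each row and compare to G:
  p=0, q=0, r=0, s=0: formula gives 0, G = 0 ✓
  p=0, q=0, r=0, s=1: formula gives 0, G = 0 ✓
  p=0, q=0, r=1, s=0: formula gives 0, G = 0 ✓
  p=0, q=0, r=1, s=1: formula gives 0, G = 0 ✓
  …
  p=1, q=0, r=0, s=0: formula gives 1, but G = 0 ✗
Row (1,0,0,0) is a counterexample, so the formula is not equivalent to G.

No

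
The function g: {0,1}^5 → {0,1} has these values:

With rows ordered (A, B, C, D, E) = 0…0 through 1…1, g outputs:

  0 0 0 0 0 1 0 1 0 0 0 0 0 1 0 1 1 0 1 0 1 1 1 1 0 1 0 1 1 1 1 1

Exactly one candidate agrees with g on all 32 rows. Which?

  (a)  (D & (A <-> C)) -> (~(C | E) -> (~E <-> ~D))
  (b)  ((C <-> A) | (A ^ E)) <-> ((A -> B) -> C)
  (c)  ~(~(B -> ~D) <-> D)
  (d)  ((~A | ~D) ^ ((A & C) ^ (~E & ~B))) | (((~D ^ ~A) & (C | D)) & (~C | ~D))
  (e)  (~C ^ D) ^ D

(a) fails at (0,0,0,0,0): the formula yields 1, g is 0.
(c) fails at (0,0,0,1,0): the formula yields 1, g is 0.
(d) fails at (0,0,0,0,1): the formula yields 1, g is 0.
(e) fails at (0,0,0,0,0): the formula yields 1, g is 0.
Only (b) survives; checking it on all 32 rows confirms it matches g.

b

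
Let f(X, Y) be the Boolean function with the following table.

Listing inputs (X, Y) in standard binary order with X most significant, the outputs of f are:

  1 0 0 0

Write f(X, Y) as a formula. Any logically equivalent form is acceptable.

The output is 1 only when every input is 0 — NOR of all inputs.

f(X, Y) = ¬(X ∨ Y)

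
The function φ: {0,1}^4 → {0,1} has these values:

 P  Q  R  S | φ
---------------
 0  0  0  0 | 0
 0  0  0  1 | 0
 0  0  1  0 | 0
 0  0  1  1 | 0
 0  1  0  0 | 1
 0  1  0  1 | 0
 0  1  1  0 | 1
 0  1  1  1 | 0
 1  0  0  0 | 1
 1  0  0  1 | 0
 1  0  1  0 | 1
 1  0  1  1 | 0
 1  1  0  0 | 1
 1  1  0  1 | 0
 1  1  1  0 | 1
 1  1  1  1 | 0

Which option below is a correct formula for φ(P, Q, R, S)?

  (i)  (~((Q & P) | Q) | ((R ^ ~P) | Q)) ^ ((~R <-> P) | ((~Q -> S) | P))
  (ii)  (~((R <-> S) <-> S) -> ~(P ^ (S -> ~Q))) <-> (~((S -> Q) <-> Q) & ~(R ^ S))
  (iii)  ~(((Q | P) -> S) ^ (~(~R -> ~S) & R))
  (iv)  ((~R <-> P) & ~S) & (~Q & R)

(i) fails at (0,0,0,0): the formula yields 1, φ is 0.
(ii) fails at (0,0,0,1): the formula yields 1, φ is 0.
(iv) fails at (0,0,1,0): the formula yields 1, φ is 0.
(iii) is the remaining candidate, and it agrees with φ on all 16 inputs.

iii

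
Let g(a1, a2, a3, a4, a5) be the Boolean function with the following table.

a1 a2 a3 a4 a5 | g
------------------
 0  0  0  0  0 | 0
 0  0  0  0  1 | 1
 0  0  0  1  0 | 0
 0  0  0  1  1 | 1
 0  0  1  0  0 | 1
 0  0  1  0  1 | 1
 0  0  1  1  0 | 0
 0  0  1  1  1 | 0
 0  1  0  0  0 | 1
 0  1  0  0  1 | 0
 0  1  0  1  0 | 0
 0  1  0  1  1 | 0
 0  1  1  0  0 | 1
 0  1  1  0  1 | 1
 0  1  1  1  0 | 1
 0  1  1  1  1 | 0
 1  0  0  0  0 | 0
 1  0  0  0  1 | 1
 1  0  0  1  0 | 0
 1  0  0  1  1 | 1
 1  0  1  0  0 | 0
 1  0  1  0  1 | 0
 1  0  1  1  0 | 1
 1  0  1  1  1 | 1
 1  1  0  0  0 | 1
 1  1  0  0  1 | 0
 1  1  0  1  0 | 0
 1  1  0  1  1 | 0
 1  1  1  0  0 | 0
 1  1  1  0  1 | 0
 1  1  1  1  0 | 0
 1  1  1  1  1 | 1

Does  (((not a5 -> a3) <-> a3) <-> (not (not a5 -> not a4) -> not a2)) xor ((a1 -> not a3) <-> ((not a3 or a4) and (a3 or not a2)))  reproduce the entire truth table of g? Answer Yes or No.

Check the formula against g row by row:
  a1=0, a2=0, a3=0, a4=0, a5=0: formula gives 0, g = 0 ✓
  a1=0, a2=0, a3=0, a4=0, a5=1: formula gives 1, g = 1 ✓
  a1=0, a2=0, a3=0, a4=1, a5=0: formula gives 0, g = 0 ✓
  a1=0, a2=0, a3=0, a4=1, a5=1: formula gives 1, g = 1 ✓
  … (the remaining 28 rows also agree.)
No disagreement on any input; they are logically equivalent.

Yes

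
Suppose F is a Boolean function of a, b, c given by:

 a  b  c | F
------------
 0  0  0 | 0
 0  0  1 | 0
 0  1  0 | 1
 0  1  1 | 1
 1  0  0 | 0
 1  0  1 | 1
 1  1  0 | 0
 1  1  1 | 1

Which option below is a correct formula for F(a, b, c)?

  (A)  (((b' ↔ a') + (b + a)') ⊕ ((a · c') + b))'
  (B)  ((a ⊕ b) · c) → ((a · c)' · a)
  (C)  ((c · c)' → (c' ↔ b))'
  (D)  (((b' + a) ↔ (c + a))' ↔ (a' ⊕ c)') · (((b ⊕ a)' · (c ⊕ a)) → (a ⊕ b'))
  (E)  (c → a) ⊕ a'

D

(A) disagrees with F on (0,1,0) (formula → 0, table → 1); rule it out.
(B) disagrees with F on (0,0,0) (formula → 1, table → 0); rule it out.
(C) disagrees with F on (0,0,0) (formula → 1, table → 0); rule it out.
(E) disagrees with F on (0,0,1) (formula → 1, table → 0); rule it out.
(D) is the remaining candidate, and it agrees with F on all 8 inputs.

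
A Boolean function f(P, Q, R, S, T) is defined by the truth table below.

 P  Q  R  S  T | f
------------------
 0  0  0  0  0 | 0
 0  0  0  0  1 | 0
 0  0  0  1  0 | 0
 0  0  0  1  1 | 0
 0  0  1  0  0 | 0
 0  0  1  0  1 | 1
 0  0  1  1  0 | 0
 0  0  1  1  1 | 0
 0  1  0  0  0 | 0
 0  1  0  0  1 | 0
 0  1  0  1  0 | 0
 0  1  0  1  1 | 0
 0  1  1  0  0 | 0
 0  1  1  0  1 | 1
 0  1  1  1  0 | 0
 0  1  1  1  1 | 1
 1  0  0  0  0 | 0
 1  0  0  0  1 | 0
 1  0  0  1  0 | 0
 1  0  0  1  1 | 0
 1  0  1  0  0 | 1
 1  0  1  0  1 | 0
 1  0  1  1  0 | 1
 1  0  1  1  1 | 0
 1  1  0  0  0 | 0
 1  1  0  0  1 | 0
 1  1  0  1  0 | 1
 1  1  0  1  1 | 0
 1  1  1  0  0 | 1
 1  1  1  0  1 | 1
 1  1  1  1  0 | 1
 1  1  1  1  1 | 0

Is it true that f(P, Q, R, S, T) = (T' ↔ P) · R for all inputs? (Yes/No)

No

Evaluate (T' ↔ P) · R on each row and compare to f:
  P=0, Q=0, R=0, S=0, T=0: formula gives 0, f = 0 ✓
  P=0, Q=0, R=0, S=0, T=1: formula gives 0, f = 0 ✓
  P=0, Q=0, R=0, S=1, T=0: formula gives 0, f = 0 ✓
  P=0, Q=0, R=0, S=1, T=1: formula gives 0, f = 0 ✓
  …
  P=0, Q=0, R=1, S=1, T=1: formula gives 1, but f = 0 ✗
Row (0,0,1,1,1) is a counterexample, so the formula is not equivalent to f.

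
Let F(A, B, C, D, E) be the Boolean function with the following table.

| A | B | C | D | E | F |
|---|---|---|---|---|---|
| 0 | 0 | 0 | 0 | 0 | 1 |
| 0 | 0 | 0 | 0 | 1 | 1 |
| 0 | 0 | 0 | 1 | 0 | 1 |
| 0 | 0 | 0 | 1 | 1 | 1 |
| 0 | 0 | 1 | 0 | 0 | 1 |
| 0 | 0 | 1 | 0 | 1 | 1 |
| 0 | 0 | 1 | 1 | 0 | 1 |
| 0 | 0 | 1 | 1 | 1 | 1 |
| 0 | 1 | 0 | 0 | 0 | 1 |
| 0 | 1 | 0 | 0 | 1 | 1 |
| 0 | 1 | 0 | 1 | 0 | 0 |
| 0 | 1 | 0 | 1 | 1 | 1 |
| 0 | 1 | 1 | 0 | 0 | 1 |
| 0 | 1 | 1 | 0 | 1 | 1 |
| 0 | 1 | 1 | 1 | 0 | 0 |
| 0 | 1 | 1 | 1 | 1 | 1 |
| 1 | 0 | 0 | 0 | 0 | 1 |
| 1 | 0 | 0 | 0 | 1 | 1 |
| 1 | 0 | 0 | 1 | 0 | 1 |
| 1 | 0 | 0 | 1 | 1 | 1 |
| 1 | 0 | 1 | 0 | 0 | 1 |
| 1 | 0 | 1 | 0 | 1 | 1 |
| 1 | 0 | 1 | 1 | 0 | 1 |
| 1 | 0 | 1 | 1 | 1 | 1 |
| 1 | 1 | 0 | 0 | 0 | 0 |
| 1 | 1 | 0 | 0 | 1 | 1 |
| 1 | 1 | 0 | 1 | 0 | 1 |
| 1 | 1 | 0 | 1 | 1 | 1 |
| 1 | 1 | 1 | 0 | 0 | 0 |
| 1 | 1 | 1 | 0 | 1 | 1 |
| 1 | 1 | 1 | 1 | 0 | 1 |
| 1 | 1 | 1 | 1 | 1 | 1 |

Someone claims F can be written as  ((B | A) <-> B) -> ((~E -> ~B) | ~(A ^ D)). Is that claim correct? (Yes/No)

Yes

Evaluate ((B | A) <-> B) -> ((~E -> ~B) | ~(A ^ D)) on each row and compare to F:
  A=0, B=0, C=0, D=0, E=0: formula gives 1, F = 1 ✓
  A=0, B=0, C=0, D=0, E=1: formula gives 1, F = 1 ✓
  A=0, B=0, C=0, D=1, E=0: formula gives 1, F = 1 ✓
  A=0, B=0, C=0, D=1, E=1: formula gives 1, F = 1 ✓
  …and likewise for the remaining 28 rows.
Every row agrees, so the formula is equivalent.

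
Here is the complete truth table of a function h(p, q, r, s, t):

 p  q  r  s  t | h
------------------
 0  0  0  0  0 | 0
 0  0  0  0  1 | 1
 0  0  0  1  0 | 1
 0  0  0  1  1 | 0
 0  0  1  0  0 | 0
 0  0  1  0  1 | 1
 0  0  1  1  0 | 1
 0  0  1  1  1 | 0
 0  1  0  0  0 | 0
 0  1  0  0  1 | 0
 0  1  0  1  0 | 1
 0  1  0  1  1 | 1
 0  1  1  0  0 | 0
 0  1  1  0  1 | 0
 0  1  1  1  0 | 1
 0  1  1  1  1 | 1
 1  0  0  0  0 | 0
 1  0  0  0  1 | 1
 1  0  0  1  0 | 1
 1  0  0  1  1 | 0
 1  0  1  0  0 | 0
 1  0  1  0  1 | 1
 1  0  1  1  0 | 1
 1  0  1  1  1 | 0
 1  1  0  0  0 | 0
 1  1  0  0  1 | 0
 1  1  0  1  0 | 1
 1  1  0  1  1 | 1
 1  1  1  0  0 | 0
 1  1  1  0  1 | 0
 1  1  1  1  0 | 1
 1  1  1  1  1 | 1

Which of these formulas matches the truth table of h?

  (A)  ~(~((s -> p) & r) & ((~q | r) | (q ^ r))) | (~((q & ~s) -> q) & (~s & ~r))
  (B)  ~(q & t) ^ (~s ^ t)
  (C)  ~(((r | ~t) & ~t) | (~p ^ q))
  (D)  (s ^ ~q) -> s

(A) disagrees with h on (0,0,0,0,1) (formula → 0, table → 1); rule it out.
(C) disagrees with h on (0,0,0,0,1) (formula → 0, table → 1); rule it out.
(D) disagrees with h on (0,0,0,0,1) (formula → 0, table → 1); rule it out.
Only (B) survives; checking it on all 32 rows confirms it matches h.

B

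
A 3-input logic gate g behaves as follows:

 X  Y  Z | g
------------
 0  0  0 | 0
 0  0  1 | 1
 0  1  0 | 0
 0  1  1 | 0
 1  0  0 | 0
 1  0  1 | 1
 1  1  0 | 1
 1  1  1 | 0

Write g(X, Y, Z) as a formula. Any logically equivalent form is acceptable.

g(X, Y, Z) = (((NOT X AND NOT Y) AND Z) OR ((X AND NOT Y) AND Z)) OR ((X AND Y) AND NOT Z)

g=1 on 3 inputs: (0,0,1), (1,0,1), (1,1,0). Reading each as a conjunction of literals (¬X·¬Y·Z, X·¬Y·Z, X·Y·¬Z) and taking the OR gives the canonical DNF.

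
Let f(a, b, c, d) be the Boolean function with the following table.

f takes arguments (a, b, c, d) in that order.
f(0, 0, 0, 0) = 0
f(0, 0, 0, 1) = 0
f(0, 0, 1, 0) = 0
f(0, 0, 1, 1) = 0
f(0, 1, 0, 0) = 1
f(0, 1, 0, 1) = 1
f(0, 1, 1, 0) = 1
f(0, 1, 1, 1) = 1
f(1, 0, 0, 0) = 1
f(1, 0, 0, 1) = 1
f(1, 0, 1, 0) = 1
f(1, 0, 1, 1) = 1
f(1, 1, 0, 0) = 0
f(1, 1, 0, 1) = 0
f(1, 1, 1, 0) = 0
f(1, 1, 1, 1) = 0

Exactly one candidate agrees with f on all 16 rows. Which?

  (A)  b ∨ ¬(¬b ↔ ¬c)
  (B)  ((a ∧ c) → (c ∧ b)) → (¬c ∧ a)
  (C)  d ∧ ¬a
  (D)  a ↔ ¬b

(A): at (0,0,1,0) it gives 1, but f = 0 — eliminated.
(B): at (0,1,0,0) it gives 0, but f = 1 — eliminated.
(C): at (0,0,0,1) it gives 1, but f = 0 — eliminated.
That leaves (D). Evaluating it on every row reproduces the table of f exactly.

D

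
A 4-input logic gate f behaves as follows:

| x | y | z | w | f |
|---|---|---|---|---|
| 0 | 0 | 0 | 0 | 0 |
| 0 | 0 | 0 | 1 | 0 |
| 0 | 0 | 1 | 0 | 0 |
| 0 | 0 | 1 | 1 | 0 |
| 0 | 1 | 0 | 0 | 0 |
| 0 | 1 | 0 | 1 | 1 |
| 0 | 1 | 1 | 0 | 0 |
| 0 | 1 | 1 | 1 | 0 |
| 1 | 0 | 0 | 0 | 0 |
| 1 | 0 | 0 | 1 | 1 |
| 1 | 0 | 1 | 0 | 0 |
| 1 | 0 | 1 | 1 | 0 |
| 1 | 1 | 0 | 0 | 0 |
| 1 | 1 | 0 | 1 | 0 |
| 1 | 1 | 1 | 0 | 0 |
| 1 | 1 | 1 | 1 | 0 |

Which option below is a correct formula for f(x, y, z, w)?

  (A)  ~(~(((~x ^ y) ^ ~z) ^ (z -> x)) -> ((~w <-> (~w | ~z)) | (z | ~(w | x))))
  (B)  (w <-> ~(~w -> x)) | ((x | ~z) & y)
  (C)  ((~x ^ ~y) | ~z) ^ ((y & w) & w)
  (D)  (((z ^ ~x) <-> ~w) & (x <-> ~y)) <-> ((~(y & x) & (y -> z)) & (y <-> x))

A

(B) fails at (0,1,0,0): the formula yields 1, f is 0.
(C) fails at (0,0,0,0): the formula yields 1, f is 0.
(D) fails at (0,1,1,0): the formula yields 1, f is 0.
Only (A) survives; checking it on all 16 rows confirms it matches f.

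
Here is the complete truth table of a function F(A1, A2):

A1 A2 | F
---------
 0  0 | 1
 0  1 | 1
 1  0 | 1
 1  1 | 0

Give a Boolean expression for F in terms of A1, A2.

The output is 0 only when every input is 1 — NAND of all inputs.

F(A1, A2) = ~(A1 & A2)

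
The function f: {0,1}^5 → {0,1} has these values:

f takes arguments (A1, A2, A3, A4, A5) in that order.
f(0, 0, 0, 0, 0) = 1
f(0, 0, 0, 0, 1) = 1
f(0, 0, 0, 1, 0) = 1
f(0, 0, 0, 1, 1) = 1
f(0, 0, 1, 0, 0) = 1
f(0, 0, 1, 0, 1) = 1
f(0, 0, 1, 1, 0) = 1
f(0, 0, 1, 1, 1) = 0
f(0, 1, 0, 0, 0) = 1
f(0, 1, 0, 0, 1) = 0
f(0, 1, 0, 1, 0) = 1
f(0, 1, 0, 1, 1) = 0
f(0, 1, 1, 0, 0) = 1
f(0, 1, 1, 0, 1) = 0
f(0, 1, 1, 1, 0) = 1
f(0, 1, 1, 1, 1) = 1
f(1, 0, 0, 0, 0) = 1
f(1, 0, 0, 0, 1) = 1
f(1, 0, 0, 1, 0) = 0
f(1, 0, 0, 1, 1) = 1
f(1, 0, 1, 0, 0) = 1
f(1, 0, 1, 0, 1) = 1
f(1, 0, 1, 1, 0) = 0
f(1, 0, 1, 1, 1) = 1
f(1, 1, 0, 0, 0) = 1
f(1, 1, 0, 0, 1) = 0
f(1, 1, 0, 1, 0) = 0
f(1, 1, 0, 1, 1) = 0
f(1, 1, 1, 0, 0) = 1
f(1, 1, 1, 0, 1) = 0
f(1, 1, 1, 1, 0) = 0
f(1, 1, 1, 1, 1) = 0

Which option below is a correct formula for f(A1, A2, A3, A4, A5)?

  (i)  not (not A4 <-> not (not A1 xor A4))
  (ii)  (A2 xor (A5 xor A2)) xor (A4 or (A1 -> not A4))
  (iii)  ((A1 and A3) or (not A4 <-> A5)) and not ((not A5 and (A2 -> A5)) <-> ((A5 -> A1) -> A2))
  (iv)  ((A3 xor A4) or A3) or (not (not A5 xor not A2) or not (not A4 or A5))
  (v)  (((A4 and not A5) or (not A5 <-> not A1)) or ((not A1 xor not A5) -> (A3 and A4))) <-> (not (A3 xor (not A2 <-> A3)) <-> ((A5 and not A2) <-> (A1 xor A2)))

(i) fails at (0,0,1,1,1): the formula yields 1, f is 0.
(ii) fails at (0,0,0,0,1): the formula yields 0, f is 1.
(iii) fails at (0,0,0,0,0): the formula yields 0, f is 1.
(iv) fails at (0,0,0,0,1): the formula yields 0, f is 1.
Only (v) survives; checking it on all 32 rows confirms it matches f.

v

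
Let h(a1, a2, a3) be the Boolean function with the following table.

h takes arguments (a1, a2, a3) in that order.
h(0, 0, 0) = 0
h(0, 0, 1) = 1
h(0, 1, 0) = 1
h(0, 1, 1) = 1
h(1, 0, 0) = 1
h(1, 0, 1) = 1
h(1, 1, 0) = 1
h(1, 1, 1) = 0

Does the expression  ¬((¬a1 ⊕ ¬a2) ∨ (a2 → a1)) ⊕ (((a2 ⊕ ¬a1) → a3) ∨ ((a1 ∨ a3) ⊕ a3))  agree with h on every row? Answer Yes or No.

No

Evaluate ¬((¬a1 ⊕ ¬a2) ∨ (a2 → a1)) ⊕ (((a2 ⊕ ¬a1) → a3) ∨ ((a1 ∨ a3) ⊕ a3)) on each row and compare to h:
  a1=0, a2=0, a3=0: formula gives 0, h = 0 ✓
  a1=0, a2=0, a3=1: formula gives 1, h = 1 ✓
  a1=0, a2=1, a3=0: formula gives 1, h = 1 ✓
  a1=0, a2=1, a3=1: formula gives 1, h = 1 ✓
  a1=1, a2=0, a3=0: formula gives 1, h = 1 ✓
  …
  a1=1, a2=1, a3=1: formula gives 1, but h = 0 ✗
A single disagreement suffices: at (1,1,1) they differ, so the formula does not compute h.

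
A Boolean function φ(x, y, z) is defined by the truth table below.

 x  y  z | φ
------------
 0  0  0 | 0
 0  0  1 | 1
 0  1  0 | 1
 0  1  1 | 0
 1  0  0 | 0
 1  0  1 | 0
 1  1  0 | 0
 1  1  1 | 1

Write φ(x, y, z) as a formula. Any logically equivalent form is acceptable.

Collect the rows where φ=1 — (0,0,1), (0,1,0), (1,1,1) — and write one minterm per row: ¬x·¬y·z, ¬x·y·¬z, x·y·z. Their union (logical OR) reproduces the table exactly.

φ(x, y, z) = (((x' · y') · z) + ((x' · y) · z')) + ((x · y) · z)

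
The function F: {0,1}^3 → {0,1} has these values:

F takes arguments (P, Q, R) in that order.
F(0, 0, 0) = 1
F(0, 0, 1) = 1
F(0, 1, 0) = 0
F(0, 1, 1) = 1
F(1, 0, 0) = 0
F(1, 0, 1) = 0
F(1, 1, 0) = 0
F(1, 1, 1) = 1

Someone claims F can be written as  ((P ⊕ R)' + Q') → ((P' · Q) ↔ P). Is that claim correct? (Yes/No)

No

Test each input against both F and the formula:
  P=0, Q=0, R=0: formula gives 1, F = 1 ✓
  P=0, Q=0, R=1: formula gives 1, F = 1 ✓
  P=0, Q=1, R=0: formula gives 0, F = 0 ✓
  P=0, Q=1, R=1: formula gives 1, F = 1 ✓
  P=1, Q=0, R=0: formula gives 0, F = 0 ✓
  …
  P=1, Q=1, R=0: formula gives 1, but F = 0 ✗
Since they disagree at (1,1,0), the expression is not a correct formula for F.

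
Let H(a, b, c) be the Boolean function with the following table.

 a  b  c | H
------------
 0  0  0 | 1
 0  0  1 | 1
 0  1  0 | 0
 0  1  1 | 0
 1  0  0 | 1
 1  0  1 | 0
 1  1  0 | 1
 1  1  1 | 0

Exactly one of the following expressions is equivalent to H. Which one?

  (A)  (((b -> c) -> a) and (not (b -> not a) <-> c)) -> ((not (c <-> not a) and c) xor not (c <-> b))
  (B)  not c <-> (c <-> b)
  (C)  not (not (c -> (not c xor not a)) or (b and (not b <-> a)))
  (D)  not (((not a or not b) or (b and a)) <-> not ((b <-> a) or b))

C

(A): at (0,1,0) it gives 1, but H = 0 — eliminated.
(B): at (1,0,1) it gives 1, but H = 0 — eliminated.
(D): at (0,1,0) it gives 1, but H = 0 — eliminated.
(C) is the remaining candidate, and it agrees with H on all 8 inputs.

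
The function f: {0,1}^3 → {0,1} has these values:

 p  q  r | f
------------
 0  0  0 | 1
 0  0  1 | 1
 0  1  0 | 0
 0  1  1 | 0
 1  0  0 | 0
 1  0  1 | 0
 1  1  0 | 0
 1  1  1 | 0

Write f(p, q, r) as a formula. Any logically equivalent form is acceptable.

f(p, q, r) = ((¬p ∧ ¬q) ∧ ¬r) ∨ ((¬p ∧ ¬q) ∧ r)

Collect the rows where f=1 — (0,0,0), (0,0,1) — and write one minterm per row: ¬p·¬q·¬r, ¬p·¬q·r. Their union (logical OR) reproduces the table exactly.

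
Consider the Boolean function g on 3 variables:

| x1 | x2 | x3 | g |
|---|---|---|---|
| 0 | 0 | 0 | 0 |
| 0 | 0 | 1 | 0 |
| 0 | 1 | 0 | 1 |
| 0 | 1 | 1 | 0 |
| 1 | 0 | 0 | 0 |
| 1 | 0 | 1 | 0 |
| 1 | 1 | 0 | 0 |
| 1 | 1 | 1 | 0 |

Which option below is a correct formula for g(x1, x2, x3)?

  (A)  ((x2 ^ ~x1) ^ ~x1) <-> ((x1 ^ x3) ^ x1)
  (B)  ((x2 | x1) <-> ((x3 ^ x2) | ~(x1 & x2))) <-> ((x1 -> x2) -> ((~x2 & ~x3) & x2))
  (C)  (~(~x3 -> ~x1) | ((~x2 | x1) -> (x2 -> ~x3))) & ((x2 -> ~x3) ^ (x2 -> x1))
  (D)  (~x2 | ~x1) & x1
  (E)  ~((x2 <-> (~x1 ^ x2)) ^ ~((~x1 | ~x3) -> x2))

C

(A) fails at (0,0,0): the formula yields 1, g is 0.
(B) fails at (0,0,0): the formula yields 1, g is 0.
(D) fails at (0,1,0): the formula yields 0, g is 1.
(E) fails at (0,1,1): the formula yields 1, g is 0.
(C) is the remaining candidate, and it agrees with g on all 8 inputs.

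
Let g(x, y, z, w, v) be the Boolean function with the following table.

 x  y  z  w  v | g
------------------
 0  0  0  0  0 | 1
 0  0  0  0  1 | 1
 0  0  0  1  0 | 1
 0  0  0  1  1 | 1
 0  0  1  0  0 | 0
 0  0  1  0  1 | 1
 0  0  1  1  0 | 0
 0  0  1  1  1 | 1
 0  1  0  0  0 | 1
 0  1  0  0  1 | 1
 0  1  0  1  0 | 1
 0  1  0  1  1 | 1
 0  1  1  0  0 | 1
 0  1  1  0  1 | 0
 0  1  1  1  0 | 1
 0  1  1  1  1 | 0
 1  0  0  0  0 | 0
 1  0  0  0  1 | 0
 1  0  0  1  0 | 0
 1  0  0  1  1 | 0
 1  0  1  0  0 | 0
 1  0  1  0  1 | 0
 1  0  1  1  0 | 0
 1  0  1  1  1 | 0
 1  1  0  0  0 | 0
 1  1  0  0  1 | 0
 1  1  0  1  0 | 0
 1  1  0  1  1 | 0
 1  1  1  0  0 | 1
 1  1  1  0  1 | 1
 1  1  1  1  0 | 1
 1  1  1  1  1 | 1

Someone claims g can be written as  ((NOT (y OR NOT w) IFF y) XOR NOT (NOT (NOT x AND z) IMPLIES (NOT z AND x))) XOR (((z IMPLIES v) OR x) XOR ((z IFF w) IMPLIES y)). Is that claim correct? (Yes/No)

Yes

Test each input against both g and the formula:
  x=0, y=0, z=0, w=0, v=0: formula gives 1, g = 1 ✓
  x=0, y=0, z=0, w=0, v=1: formula gives 1, g = 1 ✓
  x=0, y=0, z=0, w=1, v=0: formula gives 1, g = 1 ✓
  x=0, y=0, z=0, w=1, v=1: formula gives 1, g = 1 ✓
  … (the remaining 28 rows also agree.)
Every row agrees, so the formula is equivalent.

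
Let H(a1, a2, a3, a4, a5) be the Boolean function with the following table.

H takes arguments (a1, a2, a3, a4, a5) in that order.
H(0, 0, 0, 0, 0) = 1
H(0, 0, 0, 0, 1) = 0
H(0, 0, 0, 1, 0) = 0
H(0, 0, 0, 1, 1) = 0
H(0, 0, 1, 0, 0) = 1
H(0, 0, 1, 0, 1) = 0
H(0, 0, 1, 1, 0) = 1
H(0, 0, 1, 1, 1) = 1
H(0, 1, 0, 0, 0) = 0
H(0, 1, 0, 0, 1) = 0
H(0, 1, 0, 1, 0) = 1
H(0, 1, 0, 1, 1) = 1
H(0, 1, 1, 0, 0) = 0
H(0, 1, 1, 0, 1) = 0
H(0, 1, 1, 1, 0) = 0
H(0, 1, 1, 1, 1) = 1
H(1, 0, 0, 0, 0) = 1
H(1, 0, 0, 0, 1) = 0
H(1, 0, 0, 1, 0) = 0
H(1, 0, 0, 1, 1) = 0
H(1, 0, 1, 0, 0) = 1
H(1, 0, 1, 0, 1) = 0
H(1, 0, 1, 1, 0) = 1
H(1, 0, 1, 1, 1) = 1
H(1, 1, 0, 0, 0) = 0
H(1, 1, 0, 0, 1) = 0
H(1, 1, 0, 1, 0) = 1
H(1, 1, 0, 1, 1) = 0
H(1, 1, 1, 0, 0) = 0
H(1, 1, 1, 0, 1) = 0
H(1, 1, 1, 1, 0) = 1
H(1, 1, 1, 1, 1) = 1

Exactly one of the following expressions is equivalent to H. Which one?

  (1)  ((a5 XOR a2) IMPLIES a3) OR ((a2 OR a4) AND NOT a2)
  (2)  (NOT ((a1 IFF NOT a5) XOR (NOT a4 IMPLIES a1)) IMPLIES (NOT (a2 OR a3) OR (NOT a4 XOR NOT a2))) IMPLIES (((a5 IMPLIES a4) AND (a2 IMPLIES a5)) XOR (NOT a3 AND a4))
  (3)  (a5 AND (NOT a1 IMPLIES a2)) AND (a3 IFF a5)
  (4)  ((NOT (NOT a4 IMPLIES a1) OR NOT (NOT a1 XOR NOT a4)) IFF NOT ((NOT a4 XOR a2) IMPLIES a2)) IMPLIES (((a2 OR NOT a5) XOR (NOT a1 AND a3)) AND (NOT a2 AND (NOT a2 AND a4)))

(1): at (0,0,0,1,0) it gives 1, but H = 0 — eliminated.
(3): at (0,0,0,0,0) it gives 0, but H = 1 — eliminated.
(4): at (0,0,0,0,0) it gives 0, but H = 1 — eliminated.
Only (2) survives; checking it on all 32 rows confirms it matches H.

2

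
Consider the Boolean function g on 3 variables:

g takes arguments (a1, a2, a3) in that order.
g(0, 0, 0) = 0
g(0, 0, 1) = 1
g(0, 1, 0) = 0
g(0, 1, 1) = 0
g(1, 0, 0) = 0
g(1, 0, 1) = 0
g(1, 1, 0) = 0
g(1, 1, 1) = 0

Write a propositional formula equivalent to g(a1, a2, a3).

g is 1 on exactly one input, (0,0,1), whose minterm is ¬a1·¬a2·a3. So g is just that conjunction.

g(a1, a2, a3) = (~a1 & ~a2) & a3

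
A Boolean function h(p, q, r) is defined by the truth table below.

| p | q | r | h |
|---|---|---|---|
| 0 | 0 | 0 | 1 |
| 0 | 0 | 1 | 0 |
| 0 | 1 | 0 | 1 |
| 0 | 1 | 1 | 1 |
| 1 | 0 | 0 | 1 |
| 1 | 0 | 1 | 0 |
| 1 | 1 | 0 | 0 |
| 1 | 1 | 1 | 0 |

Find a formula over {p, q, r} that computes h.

h(p, q, r) = ((((¬p ∧ ¬q) ∧ ¬r) ∨ ((¬p ∧ q) ∧ ¬r)) ∨ ((¬p ∧ q) ∧ r)) ∨ ((p ∧ ¬q) ∧ ¬r)

Collect the rows where h=1 — (0,0,0), (0,1,0), (0,1,1), (1,0,0) — and write one minterm per row: ¬p·¬q·¬r, ¬p·q·¬r, ¬p·q·r, p·¬q·¬r. Their union (logical OR) reproduces the table exactly.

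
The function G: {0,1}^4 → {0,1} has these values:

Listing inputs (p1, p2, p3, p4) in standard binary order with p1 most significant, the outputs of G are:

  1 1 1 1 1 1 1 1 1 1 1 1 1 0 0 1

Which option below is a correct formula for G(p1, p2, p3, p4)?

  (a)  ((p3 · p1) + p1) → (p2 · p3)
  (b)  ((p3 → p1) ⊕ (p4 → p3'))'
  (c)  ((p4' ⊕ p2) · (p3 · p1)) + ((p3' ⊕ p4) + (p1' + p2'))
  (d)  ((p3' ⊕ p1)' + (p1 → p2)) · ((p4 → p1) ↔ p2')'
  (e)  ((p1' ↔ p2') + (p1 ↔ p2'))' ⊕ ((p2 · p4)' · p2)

(a) fails at (1,0,0,0): the formula yields 0, G is 1.
(b) fails at (0,0,1,0): the formula yields 0, G is 1.
(d) fails at (0,0,0,0): the formula yields 0, G is 1.
(e) fails at (0,0,0,0): the formula yields 0, G is 1.
(c) is the remaining candidate, and it agrees with G on all 16 inputs.

c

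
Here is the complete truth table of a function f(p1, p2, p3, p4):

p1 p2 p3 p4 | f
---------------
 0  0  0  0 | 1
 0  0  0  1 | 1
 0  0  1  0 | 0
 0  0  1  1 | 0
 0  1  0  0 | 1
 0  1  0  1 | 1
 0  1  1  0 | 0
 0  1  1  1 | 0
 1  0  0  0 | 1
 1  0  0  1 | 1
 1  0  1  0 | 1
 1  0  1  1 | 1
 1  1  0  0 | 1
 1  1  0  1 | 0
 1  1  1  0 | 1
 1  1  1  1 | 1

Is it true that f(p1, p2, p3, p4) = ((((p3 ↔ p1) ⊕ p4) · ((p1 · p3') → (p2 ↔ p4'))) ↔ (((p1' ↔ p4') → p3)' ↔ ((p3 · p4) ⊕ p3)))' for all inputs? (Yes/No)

Check the formula against f row by row:
  p1=0, p2=0, p3=0, p4=0: formula gives 1, f = 1 ✓
  p1=0, p2=0, p3=0, p4=1: formula gives 1, f = 1 ✓
  p1=0, p2=0, p3=1, p4=0: formula gives 0, f = 0 ✓
  p1=0, p2=0, p3=1, p4=1: formula gives 0, f = 0 ✓
  …and likewise for the remaining 12 rows.
No disagreement on any input; they are logically equivalent.

Yes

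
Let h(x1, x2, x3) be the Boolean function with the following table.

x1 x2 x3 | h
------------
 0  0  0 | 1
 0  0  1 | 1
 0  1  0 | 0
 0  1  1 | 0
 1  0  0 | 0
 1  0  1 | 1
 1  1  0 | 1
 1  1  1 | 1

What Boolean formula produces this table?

h(x1, x2, x3) = ¬((((¬x1 ∧ x2) ∧ ¬x3) ∨ ((¬x1 ∧ x2) ∧ x3)) ∨ ((x1 ∧ ¬x2) ∧ ¬x3))

h is 0 on only 3 rows — (0,1,0), (0,1,1), (1,0,0). Writing each as a minterm (¬x1·x2·¬x3, ¬x1·x2·x3, x1·¬x2·¬x3) and OR-ing them characterizes exactly where h=0, so h is the negation of that disjunction.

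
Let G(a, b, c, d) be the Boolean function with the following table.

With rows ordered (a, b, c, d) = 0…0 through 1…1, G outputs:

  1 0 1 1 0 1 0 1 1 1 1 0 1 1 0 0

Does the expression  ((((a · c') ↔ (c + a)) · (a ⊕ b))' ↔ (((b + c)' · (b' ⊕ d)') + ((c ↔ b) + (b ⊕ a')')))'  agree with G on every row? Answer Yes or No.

No

Evaluate ((((a · c') ↔ (c + a)) · (a ⊕ b))' ↔ (((b + c)' · (b' ⊕ d)') + ((c ↔ b) + (b ⊕ a')')))' on each row and compare to G:
  a=0, b=0, c=0, d=0: formula gives 0, but G = 1 ✗
A single disagreement suffices: at (0,0,0,0) they differ, so the formula does not compute G.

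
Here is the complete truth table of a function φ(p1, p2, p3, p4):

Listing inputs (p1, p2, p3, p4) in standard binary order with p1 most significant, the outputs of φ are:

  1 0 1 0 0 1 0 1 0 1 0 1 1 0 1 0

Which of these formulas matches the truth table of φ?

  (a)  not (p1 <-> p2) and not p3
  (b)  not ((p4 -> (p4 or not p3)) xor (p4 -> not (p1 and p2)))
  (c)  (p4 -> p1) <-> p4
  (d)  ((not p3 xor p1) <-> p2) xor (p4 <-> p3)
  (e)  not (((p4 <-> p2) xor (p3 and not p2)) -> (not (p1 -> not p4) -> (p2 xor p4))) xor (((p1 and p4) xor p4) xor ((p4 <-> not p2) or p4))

d

(a) disagrees with φ on (0,0,0,0) (formula → 0, table → 1); rule it out.
(b) disagrees with φ on (0,0,0,1) (formula → 1, table → 0); rule it out.
(c) disagrees with φ on (0,0,0,0) (formula → 0, table → 1); rule it out.
(e) disagrees with φ on (0,0,0,0) (formula → 0, table → 1); rule it out.
That leaves (d). Evaluating it on every row reproduces the table of φ exactly.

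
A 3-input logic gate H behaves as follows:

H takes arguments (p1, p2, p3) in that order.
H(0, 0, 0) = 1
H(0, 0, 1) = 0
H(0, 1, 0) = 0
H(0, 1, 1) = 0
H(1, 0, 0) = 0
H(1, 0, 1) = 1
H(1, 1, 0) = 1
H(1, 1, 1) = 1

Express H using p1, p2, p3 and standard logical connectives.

H(p1, p2, p3) = ((((NOT p1 AND NOT p2) AND NOT p3) OR ((p1 AND NOT p2) AND p3)) OR ((p1 AND p2) AND NOT p3)) OR ((p1 AND p2) AND p3)

The 1-rows are (0,0,0), (1,0,1), (1,1,0), (1,1,1). Each contributes one minterm — ¬p1·¬p2·¬p3; p1·¬p2·p3; p1·p2·¬p3; p1·p2·p3 — and their disjunction is a sum-of-products form of H.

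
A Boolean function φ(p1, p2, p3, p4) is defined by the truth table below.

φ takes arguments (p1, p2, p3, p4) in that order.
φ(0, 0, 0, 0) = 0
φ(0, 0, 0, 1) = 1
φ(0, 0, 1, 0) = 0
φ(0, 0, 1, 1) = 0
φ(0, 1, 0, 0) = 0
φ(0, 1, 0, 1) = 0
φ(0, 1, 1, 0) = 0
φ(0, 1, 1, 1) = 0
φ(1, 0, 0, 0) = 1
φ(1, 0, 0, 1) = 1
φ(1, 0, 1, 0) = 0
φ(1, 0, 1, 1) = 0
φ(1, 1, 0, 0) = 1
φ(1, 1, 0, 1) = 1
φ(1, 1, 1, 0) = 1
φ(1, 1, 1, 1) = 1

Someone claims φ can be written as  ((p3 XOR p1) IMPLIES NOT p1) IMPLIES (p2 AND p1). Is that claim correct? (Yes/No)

Test each input against both φ and the formula:
  p1=0, p2=0, p3=0, p4=0: formula gives 0, φ = 0 ✓
  p1=0, p2=0, p3=0, p4=1: formula gives 0, but φ = 1 ✗
Since they disagree at (0,0,0,1), the expression is not a correct formula for φ.

No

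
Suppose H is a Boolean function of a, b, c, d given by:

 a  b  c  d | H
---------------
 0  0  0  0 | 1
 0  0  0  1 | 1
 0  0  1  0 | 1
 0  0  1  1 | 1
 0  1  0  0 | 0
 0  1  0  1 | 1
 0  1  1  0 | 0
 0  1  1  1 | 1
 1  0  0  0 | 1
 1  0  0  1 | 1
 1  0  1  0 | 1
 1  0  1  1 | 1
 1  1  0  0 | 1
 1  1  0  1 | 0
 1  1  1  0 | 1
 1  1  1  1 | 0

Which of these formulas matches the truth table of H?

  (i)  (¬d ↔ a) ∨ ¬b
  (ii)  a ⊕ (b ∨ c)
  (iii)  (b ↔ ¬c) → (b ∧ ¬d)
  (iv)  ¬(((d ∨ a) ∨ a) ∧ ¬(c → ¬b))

i

(ii): at (0,0,0,0) it gives 0, but H = 1 — eliminated.
(iii): at (0,0,1,0) it gives 0, but H = 1 — eliminated.
(iv): at (0,1,0,0) it gives 1, but H = 0 — eliminated.
That leaves (i). Evaluating it on every row reproduces the table of H exactly.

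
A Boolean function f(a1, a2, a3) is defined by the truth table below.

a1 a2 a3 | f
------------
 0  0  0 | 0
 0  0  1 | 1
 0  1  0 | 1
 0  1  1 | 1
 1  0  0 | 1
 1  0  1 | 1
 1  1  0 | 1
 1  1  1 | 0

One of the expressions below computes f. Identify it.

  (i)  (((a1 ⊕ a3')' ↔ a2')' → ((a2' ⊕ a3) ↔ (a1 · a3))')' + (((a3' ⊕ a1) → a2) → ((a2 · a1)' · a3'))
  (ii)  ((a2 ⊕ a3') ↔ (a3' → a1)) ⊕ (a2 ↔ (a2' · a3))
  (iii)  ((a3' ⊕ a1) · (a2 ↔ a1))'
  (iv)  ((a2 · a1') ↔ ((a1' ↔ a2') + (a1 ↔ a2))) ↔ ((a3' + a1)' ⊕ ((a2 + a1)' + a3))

(i) fails at (0,0,0): the formula yields 1, f is 0.
(ii) fails at (0,0,0): the formula yields 1, f is 0.
(iv) fails at (1,0,0): the formula yields 0, f is 1.
(iii) is the remaining candidate, and it agrees with f on all 8 inputs.

iii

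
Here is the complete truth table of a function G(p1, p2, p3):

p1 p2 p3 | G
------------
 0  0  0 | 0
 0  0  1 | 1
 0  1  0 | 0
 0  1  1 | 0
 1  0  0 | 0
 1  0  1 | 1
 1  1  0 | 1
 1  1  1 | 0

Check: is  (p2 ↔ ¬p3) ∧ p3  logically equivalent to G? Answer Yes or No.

No

Check the formula against G row by row:
  p1=0, p2=0, p3=0: formula gives 0, G = 0 ✓
  p1=0, p2=0, p3=1: formula gives 1, G = 1 ✓
  p1=0, p2=1, p3=0: formula gives 0, G = 0 ✓
  p1=0, p2=1, p3=1: formula gives 0, G = 0 ✓
  p1=1, p2=0, p3=0: formula gives 0, G = 0 ✓
  …
  p1=1, p2=1, p3=0: formula gives 0, but G = 1 ✗
Since they disagree at (1,1,0), the expression is not a correct formula for G.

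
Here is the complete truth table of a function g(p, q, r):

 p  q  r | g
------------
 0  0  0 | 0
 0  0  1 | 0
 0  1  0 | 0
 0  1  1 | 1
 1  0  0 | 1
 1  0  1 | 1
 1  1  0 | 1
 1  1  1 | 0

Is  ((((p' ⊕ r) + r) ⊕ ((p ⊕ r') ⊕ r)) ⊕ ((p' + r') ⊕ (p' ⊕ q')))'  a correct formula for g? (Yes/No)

No

Evaluate ((((p' ⊕ r) + r) ⊕ ((p ⊕ r') ⊕ r)) ⊕ ((p' + r') ⊕ (p' ⊕ q')))' on each row and compare to g:
  p=0, q=0, r=0: formula gives 0, g = 0 ✓
  p=0, q=0, r=1: formula gives 0, g = 0 ✓
  p=0, q=1, r=0: formula gives 1, but g = 0 ✗
Since they disagree at (0,1,0), the expression is not a correct formula for g.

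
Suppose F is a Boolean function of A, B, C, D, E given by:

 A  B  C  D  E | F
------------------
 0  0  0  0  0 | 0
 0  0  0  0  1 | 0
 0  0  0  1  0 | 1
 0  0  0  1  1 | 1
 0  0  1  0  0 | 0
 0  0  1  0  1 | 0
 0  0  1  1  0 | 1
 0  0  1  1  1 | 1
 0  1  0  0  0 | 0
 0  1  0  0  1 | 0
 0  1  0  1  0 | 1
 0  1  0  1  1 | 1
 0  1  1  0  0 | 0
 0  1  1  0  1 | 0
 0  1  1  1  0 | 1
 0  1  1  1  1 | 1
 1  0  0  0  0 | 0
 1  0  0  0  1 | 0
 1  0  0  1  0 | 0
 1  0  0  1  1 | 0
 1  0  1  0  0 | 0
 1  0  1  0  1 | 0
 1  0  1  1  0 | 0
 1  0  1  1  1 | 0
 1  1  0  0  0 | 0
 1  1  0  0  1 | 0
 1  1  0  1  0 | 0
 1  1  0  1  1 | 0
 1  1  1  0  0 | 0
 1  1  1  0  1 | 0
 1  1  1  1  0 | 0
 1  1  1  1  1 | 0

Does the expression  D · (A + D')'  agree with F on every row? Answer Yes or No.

Yes

Evaluate D · (A + D')' on each row and compare to F:
  A=0, B=0, C=0, D=0, E=0: formula gives 0, F = 0 ✓
  A=0, B=0, C=0, D=0, E=1: formula gives 0, F = 0 ✓
  A=0, B=0, C=0, D=1, E=0: formula gives 1, F = 1 ✓
  A=0, B=0, C=0, D=1, E=1: formula gives 1, F = 1 ✓
  …and likewise for the remaining 28 rows.
All 32 rows match — the expression computes F exactly.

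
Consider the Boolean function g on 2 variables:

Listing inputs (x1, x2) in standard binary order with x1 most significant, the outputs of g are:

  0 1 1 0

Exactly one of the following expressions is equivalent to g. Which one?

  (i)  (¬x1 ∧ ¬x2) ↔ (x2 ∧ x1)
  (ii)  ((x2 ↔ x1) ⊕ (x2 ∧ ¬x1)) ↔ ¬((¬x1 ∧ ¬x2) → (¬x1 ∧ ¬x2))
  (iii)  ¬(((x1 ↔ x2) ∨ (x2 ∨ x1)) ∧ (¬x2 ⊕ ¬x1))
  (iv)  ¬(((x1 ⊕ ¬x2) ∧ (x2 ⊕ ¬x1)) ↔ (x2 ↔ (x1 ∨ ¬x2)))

(ii) fails at (0,1): the formula yields 0, g is 1.
(iii) fails at (0,0): the formula yields 1, g is 0.
(iv) fails at (0,0): the formula yields 1, g is 0.
Only (i) survives; checking it on all 4 rows confirms it matches g.

i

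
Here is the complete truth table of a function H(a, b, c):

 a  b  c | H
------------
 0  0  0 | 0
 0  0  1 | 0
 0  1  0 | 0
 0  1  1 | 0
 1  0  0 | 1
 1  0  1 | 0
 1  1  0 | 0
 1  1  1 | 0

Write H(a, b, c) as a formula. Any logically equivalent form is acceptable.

H is 1 on exactly one input, (1,0,0), whose minterm is a·¬b·¬c. So H is just that conjunction.

H(a, b, c) = (a and not b) and not c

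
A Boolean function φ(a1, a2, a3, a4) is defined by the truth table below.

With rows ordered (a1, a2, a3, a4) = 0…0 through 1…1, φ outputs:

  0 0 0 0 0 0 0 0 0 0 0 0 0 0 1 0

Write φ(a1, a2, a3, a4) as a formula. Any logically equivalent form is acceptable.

φ is 1 on exactly one input, (1,1,1,0), whose minterm is a1·a2·a3·¬a4. So φ is just that conjunction.

φ(a1, a2, a3, a4) = ((a1 · a2) · a3) · a4'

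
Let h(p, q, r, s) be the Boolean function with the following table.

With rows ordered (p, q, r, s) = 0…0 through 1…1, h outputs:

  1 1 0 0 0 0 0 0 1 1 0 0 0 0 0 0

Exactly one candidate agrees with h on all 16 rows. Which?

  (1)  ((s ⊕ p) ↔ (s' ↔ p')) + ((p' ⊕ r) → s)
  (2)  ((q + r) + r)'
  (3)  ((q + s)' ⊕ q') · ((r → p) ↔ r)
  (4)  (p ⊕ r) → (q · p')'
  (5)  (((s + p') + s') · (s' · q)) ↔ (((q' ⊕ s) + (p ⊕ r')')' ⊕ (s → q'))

(1) fails at (0,0,0,0): the formula yields 0, h is 1.
(3) fails at (0,0,0,0): the formula yields 0, h is 1.
(4) fails at (0,0,1,0): the formula yields 1, h is 0.
(5) fails at (0,0,0,0): the formula yields 0, h is 1.
Only (2) survives; checking it on all 16 rows confirms it matches h.

2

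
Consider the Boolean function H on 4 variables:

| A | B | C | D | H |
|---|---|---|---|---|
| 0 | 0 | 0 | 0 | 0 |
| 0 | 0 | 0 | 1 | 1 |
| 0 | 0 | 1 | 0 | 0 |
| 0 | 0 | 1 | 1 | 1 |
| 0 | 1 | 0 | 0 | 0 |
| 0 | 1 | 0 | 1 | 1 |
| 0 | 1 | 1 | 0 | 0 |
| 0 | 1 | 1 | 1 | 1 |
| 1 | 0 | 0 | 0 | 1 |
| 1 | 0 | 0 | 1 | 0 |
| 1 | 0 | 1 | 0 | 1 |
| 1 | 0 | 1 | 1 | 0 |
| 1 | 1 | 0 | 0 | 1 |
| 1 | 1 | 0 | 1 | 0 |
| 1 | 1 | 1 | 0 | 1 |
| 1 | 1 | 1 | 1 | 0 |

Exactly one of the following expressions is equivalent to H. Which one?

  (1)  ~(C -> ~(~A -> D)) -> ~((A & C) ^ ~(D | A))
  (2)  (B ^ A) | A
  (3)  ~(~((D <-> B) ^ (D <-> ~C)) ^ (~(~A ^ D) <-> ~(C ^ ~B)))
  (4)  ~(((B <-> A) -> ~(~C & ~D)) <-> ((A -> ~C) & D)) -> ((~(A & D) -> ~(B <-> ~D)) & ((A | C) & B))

(1) fails at (0,0,0,0): the formula yields 1, H is 0.
(2) fails at (0,0,0,1): the formula yields 0, H is 1.
(4) fails at (0,0,0,0): the formula yields 1, H is 0.
Only (3) survives; checking it on all 16 rows confirms it matches H.

3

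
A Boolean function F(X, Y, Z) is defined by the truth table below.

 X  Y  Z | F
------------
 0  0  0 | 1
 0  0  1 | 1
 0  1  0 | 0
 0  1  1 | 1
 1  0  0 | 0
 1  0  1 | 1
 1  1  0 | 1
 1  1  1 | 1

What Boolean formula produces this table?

There are just 2 zero rows: (0,1,0), (1,0,0). Their minterms are ¬X·Y·¬Z, X·¬Y·¬Z; the OR of those covers precisely the 0-outputs, and negating it yields F.

F(X, Y, Z) = NOT (((NOT X AND Y) AND NOT Z) OR ((X AND NOT Y) AND NOT Z))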